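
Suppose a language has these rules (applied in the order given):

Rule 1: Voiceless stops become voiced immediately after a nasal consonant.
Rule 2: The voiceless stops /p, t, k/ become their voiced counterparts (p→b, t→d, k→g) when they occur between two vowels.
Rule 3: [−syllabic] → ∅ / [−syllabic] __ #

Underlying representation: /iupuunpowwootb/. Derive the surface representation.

iubuunbowwoot

Rule 1 (post-nasal voicing): /p/ is a voiceless stop immediately after the nasal /n/, so it voices to [b]. /iupuunpowwootb/ → iupuunbowwootb.
Rule 2 (intervocalic voicing): /p/ is a voiceless stop between vowels /u/ and /u/, so it voices to [b]. /iupuunbowwootb/ → iubuunbowwootb.
Rule 3 (final cluster simplification): /b/ is the second consonant of a word-final cluster /tb/, so it deletes. /iubuunbowwootb/ → iubuunbowwoot.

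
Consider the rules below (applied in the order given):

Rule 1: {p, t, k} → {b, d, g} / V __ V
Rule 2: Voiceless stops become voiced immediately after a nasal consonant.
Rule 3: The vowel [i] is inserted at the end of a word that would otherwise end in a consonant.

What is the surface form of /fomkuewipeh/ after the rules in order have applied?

Rule 1 (intervocalic voicing): /p/ is a voiceless stop between vowels /i/ and /e/, so it voices to [b]. /fomkuewipeh/ → fomkuewibeh.
Rule 2 (post-nasal voicing): /k/ is a voiceless stop immediately after the nasal /m/, so it voices to [g]. /fomkuewibeh/ → fomguewibeh.
Rule 3 (final i-epenthesis): the form ends in the consonant /h/, so [i] is inserted word-finally. /fomguewibeh/ → fomguewibehi.

fomguewibehi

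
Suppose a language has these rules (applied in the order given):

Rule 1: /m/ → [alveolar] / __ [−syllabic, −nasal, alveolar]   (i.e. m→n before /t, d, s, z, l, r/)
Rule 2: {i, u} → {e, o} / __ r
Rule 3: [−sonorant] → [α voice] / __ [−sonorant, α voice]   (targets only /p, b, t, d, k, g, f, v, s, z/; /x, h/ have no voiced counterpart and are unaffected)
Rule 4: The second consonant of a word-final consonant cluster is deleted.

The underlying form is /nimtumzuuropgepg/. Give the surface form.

nintunzuorobgeb

Rule 1 (nasal place assimilation): /m/ precedes the alveolar consonant /t/, so it assimilates in place to [n]. /m/ precedes the alveolar consonant /z/, so it assimilates in place to [n]. /nimtumzuuropgepg/ → nintunzuuropgepg.
Rule 2 (pre-rhotic lowering): /u/ is a high vowel immediately before /r/, so it lowers to [o]. /nintunzuuropgepg/ → nintunzuoropgepg.
Rule 3 (regressive voicing assimilation): /p/ precedes the voiced obstruent /g/, so it voices to [b] by assimilation. /p/ precedes the voiced obstruent /g/, so it voices to [b] by assimilation. /nintunzuoropgepg/ → nintunzuorobgebg.
Rule 4 (final cluster simplification): /g/ is the second consonant of a word-final cluster /bg/, so it deletes. /nintunzuorobgebg/ → nintunzuorobgeb.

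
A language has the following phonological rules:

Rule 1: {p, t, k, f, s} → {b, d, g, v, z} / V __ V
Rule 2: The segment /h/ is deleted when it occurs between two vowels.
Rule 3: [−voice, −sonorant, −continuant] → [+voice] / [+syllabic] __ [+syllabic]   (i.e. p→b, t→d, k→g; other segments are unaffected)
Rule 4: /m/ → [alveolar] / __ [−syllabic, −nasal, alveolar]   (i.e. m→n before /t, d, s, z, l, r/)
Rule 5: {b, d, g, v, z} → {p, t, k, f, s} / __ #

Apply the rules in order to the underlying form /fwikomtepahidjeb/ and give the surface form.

fwigontebaidjep

Rule 1 (intervocalic voicing): /k/ is a voiceless obstruent between vowels /i/ and /o/, so it voices to [g]. /p/ is a voiceless obstruent between vowels /e/ and /a/, so it voices to [b]. /fwikomtepahidjeb/ → fwigomtebahidjeb.
Rule 2 (intervocalic h-deletion): /h/ occurs between vowels /a/ and /i/, so it deletes. /fwigomtebahidjeb/ → fwigomtebaidjeb.
Rule 3 (intervocalic voicing): no segment meets the environment; /fwigomtebaidjeb/ is unchanged.
Rule 4 (nasal place assimilation): /m/ precedes the alveolar consonant /t/, so it assimilates in place to [n]. /fwigomtebaidjeb/ → fwigontebaidjeb.
Rule 5 (final devoicing): /b/ is a voiced obstruent in word-final position, so it devoices to [p]. /fwigontebaidjeb/ → fwigontebaidjep.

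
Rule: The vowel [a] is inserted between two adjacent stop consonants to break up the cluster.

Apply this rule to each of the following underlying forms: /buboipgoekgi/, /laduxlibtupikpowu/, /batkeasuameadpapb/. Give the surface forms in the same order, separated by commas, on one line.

/buboipgoekgi/: /p/ and /g/ form a stop–stop cluster, so [a] is inserted between them. /k/ and /g/ form a stop–stop cluster, so [a] is inserted between them. → [buboipagoekagi].
/laduxlibtupikpowu/: /b/ and /t/ form a stop–stop cluster, so [a] is inserted between them. /k/ and /p/ form a stop–stop cluster, so [a] is inserted between them. → [laduxlibatupikapowu].
/batkeasuameadpapb/: /t/ and /k/ form a stop–stop cluster, so [a] is inserted between them. /d/ and /p/ form a stop–stop cluster, so [a] is inserted between them. /p/ and /b/ form a stop–stop cluster, so [a] is inserted between them. → [batakeasuameadapapab].

buboipagoekagi, laduxlibatupikapowu, batakeasuameadapapab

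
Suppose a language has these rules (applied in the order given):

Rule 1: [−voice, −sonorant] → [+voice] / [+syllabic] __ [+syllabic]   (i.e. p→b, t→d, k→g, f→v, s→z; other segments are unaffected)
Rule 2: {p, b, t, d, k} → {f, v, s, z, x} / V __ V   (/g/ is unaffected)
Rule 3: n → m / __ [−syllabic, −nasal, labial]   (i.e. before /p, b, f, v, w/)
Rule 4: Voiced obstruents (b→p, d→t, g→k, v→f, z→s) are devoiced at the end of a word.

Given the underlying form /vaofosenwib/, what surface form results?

vaovozemwip

Rule 1 (intervocalic voicing): /f/ is a voiceless obstruent between vowels /o/ and /o/, so it voices to [v]. /s/ is a voiceless obstruent between vowels /o/ and /e/, so it voices to [z]. /vaofosenwib/ → vaovozenwib.
Rule 2 (intervocalic spirantization): no segment meets the environment; /vaovozenwib/ is unchanged.
Rule 3 (nasal place assimilation): /n/ precedes the labial consonant /w/, so it assimilates in place to [m]. /vaovozenwib/ → vaovozemwib.
Rule 4 (final devoicing): /b/ is a voiced obstruent in word-final position, so it devoices to [p]. /vaovozemwib/ → vaovozemwip.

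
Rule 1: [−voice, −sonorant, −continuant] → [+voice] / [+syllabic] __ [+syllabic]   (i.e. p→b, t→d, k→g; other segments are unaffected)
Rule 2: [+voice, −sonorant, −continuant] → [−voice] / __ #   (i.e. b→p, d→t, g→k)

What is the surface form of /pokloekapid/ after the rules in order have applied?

Rule 1 (intervocalic voicing): /k/ is a voiceless stop between vowels /e/ and /a/, so it voices to [g]. /p/ is a voiceless stop between vowels /a/ and /i/, so it voices to [b]. /pokloekapid/ → pokloegabid.
Rule 2 (final devoicing): /d/ is a voiced stop in word-final position, so it devoices to [t]. /pokloegabid/ → pokloegabit.

pokloegabit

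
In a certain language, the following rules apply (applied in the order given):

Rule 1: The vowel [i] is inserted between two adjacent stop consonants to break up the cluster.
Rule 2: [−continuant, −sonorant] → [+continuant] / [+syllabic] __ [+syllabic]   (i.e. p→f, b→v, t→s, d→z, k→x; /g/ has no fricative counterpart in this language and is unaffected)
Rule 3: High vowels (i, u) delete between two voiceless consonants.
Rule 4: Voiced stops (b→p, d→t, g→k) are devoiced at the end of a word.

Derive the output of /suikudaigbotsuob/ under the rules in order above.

Rule 1 (stop-cluster i-epenthesis): /g/ and /b/ form a stop–stop cluster, so [i] is inserted between them. /suikudaigbotsuob/ → suikudaigibotsuob.
Rule 2 (intervocalic spirantization): /k/ is a stop between vowels /i/ and /u/, so it spirantizes to the fricative [x]. /d/ is a stop between vowels /u/ and /a/, so it spirantizes to the fricative [z]. /b/ is a stop between vowels /i/ and /o/, so it spirantizes to the fricative [v]. /suikudaigibotsuob/ → suixuzaigivotsuob.
Rule 3 (high vowel syncope): no segment meets the environment; /suixuzaigivotsuob/ is unchanged.
Rule 4 (final devoicing): /b/ is a voiced stop in word-final position, so it devoices to [p]. /suixuzaigivotsuob/ → suixuzaigivotsuop.

suixuzaigivotsuop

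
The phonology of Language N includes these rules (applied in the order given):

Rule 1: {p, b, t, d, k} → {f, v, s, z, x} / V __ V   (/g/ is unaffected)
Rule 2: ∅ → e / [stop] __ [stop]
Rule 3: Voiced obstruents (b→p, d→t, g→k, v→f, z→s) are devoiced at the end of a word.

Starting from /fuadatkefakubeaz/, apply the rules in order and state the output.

fuazatekefaxuveas

Rule 1 (intervocalic spirantization): /d/ is a stop between vowels /a/ and /a/, so it spirantizes to the fricative [z]. /k/ is a stop between vowels /a/ and /u/, so it spirantizes to the fricative [x]. /b/ is a stop between vowels /u/ and /e/, so it spirantizes to the fricative [v]. /fuadatkefakubeaz/ → fuazatkefaxuveaz.
Rule 2 (stop-cluster e-epenthesis): /t/ and /k/ form a stop–stop cluster, so [e] is inserted between them. /fuazatkefaxuveaz/ → fuazatekefaxuveaz.
Rule 3 (final devoicing): /z/ is a voiced obstruent in word-final position, so it devoices to [s]. /fuazatekefaxuveaz/ → fuazatekefaxuveas.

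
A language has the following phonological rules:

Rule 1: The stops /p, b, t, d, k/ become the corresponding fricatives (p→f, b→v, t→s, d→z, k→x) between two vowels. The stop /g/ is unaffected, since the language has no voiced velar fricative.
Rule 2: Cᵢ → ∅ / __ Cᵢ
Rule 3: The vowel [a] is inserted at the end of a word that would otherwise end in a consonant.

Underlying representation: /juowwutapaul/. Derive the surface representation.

Rule 1 (intervocalic spirantization): /t/ is a stop between vowels /u/ and /a/, so it spirantizes to the fricative [s]. /p/ is a stop between vowels /a/ and /a/, so it spirantizes to the fricative [f]. /juowwutapaul/ → juowwusafaul.
Rule 2 (degemination): /ww/ is a geminate; the first /w/ deletes. /juowwusafaul/ → juowusafaul.
Rule 3 (final a-epenthesis): the form ends in the consonant /l/, so [a] is inserted word-finally. /juowusafaul/ → juowusafaula.

juowusafaula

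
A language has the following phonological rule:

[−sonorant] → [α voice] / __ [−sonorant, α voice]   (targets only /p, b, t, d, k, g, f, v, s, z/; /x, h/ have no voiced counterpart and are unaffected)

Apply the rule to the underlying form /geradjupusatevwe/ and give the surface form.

geradjupusatevwe

No segment of /geradjupusatevwe/ meets the structural description of the rule, so the form surfaces unchanged.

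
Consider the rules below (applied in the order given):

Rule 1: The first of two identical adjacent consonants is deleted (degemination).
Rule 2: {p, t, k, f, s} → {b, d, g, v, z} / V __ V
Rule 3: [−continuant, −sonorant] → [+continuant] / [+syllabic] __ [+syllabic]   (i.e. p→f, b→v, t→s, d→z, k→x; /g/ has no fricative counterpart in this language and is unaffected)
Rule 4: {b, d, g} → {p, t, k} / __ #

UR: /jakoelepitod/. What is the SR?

Rule 1 (degemination): no segment meets the environment; /jakoelepitod/ is unchanged.
Rule 2 (intervocalic voicing): /k/ is a voiceless obstruent between vowels /a/ and /o/, so it voices to [g]. /p/ is a voiceless obstruent between vowels /e/ and /i/, so it voices to [b]. /t/ is a voiceless obstruent between vowels /i/ and /o/, so it voices to [d]. /jakoelepitod/ → jagoelebidod.
Rule 3 (intervocalic spirantization): /b/ is a stop between vowels /e/ and /i/, so it spirantizes to the fricative [v]. /d/ is a stop between vowels /i/ and /o/, so it spirantizes to the fricative [z]. /jagoelebidod/ → jagoelevizod.
Rule 4 (final devoicing): /d/ is a voiced stop in word-final position, so it devoices to [t]. /jagoelevizod/ → jagoelevizot.

jagoelevizot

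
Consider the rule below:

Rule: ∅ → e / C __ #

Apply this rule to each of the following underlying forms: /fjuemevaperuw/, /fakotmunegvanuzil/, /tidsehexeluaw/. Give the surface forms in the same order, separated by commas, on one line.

/fjuemevaperuw/: the form ends in the consonant /w/, so [e] is inserted word-finally. → [fjuemevaperuwe].
/fakotmunegvanuzil/: the form ends in the consonant /l/, so [e] is inserted word-finally. → [fakotmunegvanuzile].
/tidsehexeluaw/: the form ends in the consonant /w/, so [e] is inserted word-finally. → [tidsehexeluawe].

fjuemevaperuwe, fakotmunegvanuzile, tidsehexeluawe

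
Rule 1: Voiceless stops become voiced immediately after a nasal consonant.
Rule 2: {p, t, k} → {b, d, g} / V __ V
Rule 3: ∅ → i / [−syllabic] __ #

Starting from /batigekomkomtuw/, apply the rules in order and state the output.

badigegomgomduwi

Rule 1 (post-nasal voicing): /k/ is a voiceless stop immediately after the nasal /m/, so it voices to [g]. /t/ is a voiceless stop immediately after the nasal /m/, so it voices to [d]. /batigekomkomtuw/ → batigekomgomduw.
Rule 2 (intervocalic voicing): /t/ is a voiceless stop between vowels /a/ and /i/, so it voices to [d]. /k/ is a voiceless stop between vowels /e/ and /o/, so it voices to [g]. /batigekomgomduw/ → badigegomgomduw.
Rule 3 (final i-epenthesis): the form ends in the consonant /w/, so [i] is inserted word-finally. /badigegomgomduw/ → badigegomgomduwi.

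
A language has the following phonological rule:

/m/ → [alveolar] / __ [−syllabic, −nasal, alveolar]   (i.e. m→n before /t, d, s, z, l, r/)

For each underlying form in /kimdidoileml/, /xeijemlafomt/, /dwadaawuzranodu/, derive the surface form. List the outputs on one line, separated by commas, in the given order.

kindidoilenl, xeijenlafont, dwadaawuzranodu

/kimdidoileml/: /m/ precedes the alveolar consonant /d/, so it assimilates in place to [n]. /m/ precedes the alveolar consonant /l/, so it assimilates in place to [n]. → [kindidoilenl].
/xeijemlafomt/: /m/ precedes the alveolar consonant /l/, so it assimilates in place to [n]. /m/ precedes the alveolar consonant /t/, so it assimilates in place to [n]. → [xeijenlafont].
/dwadaawuzranodu/: the rule's environment is not met; surfaces unchanged as [dwadaawuzranodu].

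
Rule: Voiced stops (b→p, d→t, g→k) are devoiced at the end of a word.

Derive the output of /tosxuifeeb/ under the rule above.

/b/ is a voiced stop in word-final position, so it devoices to [p].
Surface form: [tosxuifeep].

tosxuifeep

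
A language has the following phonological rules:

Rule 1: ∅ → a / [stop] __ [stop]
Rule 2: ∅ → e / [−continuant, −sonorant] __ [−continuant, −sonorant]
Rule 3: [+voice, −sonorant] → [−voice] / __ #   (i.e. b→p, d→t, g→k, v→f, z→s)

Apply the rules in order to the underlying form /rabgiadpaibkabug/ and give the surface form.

rabagiadapaibakabuk

Rule 1 (stop-cluster a-epenthesis): /b/ and /g/ form a stop–stop cluster, so [a] is inserted between them. /d/ and /p/ form a stop–stop cluster, so [a] is inserted between them. /b/ and /k/ form a stop–stop cluster, so [a] is inserted between them. /rabgiadpaibkabug/ → rabagiadapaibakabug.
Rule 2 (stop-cluster e-epenthesis): no segment meets the environment; /rabagiadapaibakabug/ is unchanged.
Rule 3 (final devoicing): /g/ is a voiced obstruent in word-final position, so it devoices to [k]. /rabagiadapaibakabug/ → rabagiadapaibakabuk.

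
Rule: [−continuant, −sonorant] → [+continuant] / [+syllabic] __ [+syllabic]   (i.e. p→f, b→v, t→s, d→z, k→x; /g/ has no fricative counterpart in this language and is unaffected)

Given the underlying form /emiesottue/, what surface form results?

emiesottue

No segment of /emiesottue/ meets the structural description of the rule, so the form surfaces unchanged.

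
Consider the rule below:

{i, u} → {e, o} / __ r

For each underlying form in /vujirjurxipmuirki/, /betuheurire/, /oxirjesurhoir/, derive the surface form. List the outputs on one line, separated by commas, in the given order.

vujerjorxipmuerki, betuheorere, oxerjesorhoer

/vujirjurxipmuirki/: /i/ is a high vowel immediately before /r/, so it lowers to [e]. /u/ is a high vowel immediately before /r/, so it lowers to [o]. /i/ is a high vowel immediately before /r/, so it lowers to [e]. → [vujerjorxipmuerki].
/betuheurire/: /u/ is a high vowel immediately before /r/, so it lowers to [o]. /i/ is a high vowel immediately before /r/, so it lowers to [e]. → [betuheorere].
/oxirjesurhoir/: /i/ is a high vowel immediately before /r/, so it lowers to [e]. /u/ is a high vowel immediately before /r/, so it lowers to [o]. /i/ is a high vowel immediately before /r/, so it lowers to [e]. → [oxerjesorhoer].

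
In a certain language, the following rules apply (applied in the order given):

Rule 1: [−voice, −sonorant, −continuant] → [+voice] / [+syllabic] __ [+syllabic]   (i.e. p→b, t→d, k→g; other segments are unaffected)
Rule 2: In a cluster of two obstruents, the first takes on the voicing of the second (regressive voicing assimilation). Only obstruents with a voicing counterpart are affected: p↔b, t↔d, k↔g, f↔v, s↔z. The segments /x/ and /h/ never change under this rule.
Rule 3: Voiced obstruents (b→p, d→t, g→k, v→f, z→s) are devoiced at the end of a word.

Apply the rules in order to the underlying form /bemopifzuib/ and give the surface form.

bemobivzuip

Rule 1 (intervocalic voicing): /p/ is a voiceless stop between vowels /o/ and /i/, so it voices to [b]. /bemopifzuib/ → bemobifzuib.
Rule 2 (regressive voicing assimilation): /f/ precedes the voiced obstruent /z/, so it voices to [v] by assimilation. /bemobifzuib/ → bemobivzuib.
Rule 3 (final devoicing): /b/ is a voiced obstruent in word-final position, so it devoices to [p]. /bemobivzuib/ → bemobivzuip.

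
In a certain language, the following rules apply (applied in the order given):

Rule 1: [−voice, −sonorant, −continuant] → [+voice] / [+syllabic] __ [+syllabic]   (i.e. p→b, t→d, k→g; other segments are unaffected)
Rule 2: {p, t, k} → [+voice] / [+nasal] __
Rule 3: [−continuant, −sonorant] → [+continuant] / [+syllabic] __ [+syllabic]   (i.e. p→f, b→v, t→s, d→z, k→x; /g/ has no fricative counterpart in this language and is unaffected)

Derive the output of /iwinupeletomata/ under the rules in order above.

Rule 1 (intervocalic voicing): /p/ is a voiceless stop between vowels /u/ and /e/, so it voices to [b]. /t/ is a voiceless stop between vowels /e/ and /o/, so it voices to [d]. /t/ is a voiceless stop between vowels /a/ and /a/, so it voices to [d]. /iwinupeletomata/ → iwinubeledomada.
Rule 2 (post-nasal voicing): no segment meets the environment; /iwinubeledomada/ is unchanged.
Rule 3 (intervocalic spirantization): /b/ is a stop between vowels /u/ and /e/, so it spirantizes to the fricative [v]. /d/ is a stop between vowels /e/ and /o/, so it spirantizes to the fricative [z]. /d/ is a stop between vowels /a/ and /a/, so it spirantizes to the fricative [z]. /iwinubeledomada/ → iwinuvelezomaza.

iwinuvelezomaza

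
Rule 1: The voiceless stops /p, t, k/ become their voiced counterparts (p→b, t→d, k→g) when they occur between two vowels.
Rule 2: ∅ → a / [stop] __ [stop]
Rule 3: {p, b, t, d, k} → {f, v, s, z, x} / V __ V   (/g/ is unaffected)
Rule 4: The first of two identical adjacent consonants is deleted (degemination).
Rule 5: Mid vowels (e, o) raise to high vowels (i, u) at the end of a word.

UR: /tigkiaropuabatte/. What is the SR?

tigaxiarovuavasasi

Rule 1 (intervocalic voicing): /p/ is a voiceless stop between vowels /o/ and /u/, so it voices to [b]. /tigkiaropuabatte/ → tigkiarobuabatte.
Rule 2 (stop-cluster a-epenthesis): /g/ and /k/ form a stop–stop cluster, so [a] is inserted between them. /t/ and /t/ form a stop–stop cluster, so [a] is inserted between them. /tigkiarobuabatte/ → tigakiarobuabatate.
Rule 3 (intervocalic spirantization): /k/ is a stop between vowels /a/ and /i/, so it spirantizes to the fricative [x]. /b/ is a stop between vowels /o/ and /u/, so it spirantizes to the fricative [v]. /b/ is a stop between vowels /a/ and /a/, so it spirantizes to the fricative [v]. /t/ is a stop between vowels /a/ and /a/, so it spirantizes to the fricative [s]. /t/ is a stop between vowels /a/ and /e/, so it spirantizes to the fricative [s]. /tigakiarobuabatate/ → tigaxiarovuavasase.
Rule 4 (degemination): no segment meets the environment; /tigaxiarovuavasase/ is unchanged.
Rule 5 (final vowel raising): /e/ is a mid vowel in word-final position, so it raises to [i]. /tigaxiarovuavasase/ → tigaxiarovuavasasi.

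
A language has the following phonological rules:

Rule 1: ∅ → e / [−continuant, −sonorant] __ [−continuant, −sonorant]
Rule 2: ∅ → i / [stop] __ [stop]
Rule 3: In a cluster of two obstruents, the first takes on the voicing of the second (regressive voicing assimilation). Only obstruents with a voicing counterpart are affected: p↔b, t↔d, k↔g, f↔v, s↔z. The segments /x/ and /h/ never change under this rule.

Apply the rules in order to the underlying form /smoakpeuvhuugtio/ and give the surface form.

Rule 1 (stop-cluster e-epenthesis): /k/ and /p/ form a stop–stop cluster, so [e] is inserted between them. /g/ and /t/ form a stop–stop cluster, so [e] is inserted between them. /smoakpeuvhuugtio/ → smoakepeuvhuugetio.
Rule 2 (stop-cluster i-epenthesis): no segment meets the environment; /smoakepeuvhuugetio/ is unchanged.
Rule 3 (regressive voicing assimilation): /v/ precedes the voiceless obstruent /h/, so it devoices to [f] by assimilation. /smoakepeuvhuugetio/ → smoakepeufhuugetio.

smoakepeufhuugetio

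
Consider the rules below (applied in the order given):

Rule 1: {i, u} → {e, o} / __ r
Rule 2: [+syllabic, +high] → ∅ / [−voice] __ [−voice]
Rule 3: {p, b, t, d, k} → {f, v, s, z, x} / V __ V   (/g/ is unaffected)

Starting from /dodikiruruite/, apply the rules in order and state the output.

dozixeroruise

Rule 1 (pre-rhotic lowering): /i/ is a high vowel immediately before /r/, so it lowers to [e]. /u/ is a high vowel immediately before /r/, so it lowers to [o]. /dodikiruruite/ → dodikeroruite.
Rule 2 (high vowel syncope): no segment meets the environment; /dodikeroruite/ is unchanged.
Rule 3 (intervocalic spirantization): /d/ is a stop between vowels /o/ and /i/, so it spirantizes to the fricative [z]. /k/ is a stop between vowels /i/ and /e/, so it spirantizes to the fricative [x]. /t/ is a stop between vowels /i/ and /e/, so it spirantizes to the fricative [s]. /dodikeroruite/ → dozixeroruise.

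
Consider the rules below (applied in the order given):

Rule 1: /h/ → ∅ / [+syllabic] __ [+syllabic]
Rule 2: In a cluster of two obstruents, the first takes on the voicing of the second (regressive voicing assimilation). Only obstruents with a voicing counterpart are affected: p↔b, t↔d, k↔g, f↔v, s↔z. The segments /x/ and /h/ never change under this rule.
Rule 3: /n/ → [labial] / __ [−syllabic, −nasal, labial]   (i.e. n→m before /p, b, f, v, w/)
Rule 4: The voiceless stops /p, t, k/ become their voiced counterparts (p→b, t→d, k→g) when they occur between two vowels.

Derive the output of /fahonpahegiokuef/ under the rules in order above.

faompaegioguef

Rule 1 (intervocalic h-deletion): /h/ occurs between vowels /a/ and /o/, so it deletes. /h/ occurs between vowels /a/ and /e/, so it deletes. /fahonpahegiokuef/ → faonpaegiokuef.
Rule 2 (regressive voicing assimilation): no segment meets the environment; /faonpaegiokuef/ is unchanged.
Rule 3 (nasal place assimilation): /n/ precedes the labial consonant /p/, so it assimilates in place to [m]. /faonpaegiokuef/ → faompaegiokuef.
Rule 4 (intervocalic voicing): /k/ is a voiceless stop between vowels /o/ and /u/, so it voices to [g]. /faompaegiokuef/ → faompaegioguef.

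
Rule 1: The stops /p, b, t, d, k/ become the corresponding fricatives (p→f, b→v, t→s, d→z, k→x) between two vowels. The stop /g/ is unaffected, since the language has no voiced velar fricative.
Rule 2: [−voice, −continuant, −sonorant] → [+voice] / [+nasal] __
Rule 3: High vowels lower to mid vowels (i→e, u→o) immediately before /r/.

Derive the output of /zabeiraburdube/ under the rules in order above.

zaveeravorduve

Rule 1 (intervocalic spirantization): /b/ is a stop between vowels /a/ and /e/, so it spirantizes to the fricative [v]. /b/ is a stop between vowels /a/ and /u/, so it spirantizes to the fricative [v]. /b/ is a stop between vowels /u/ and /e/, so it spirantizes to the fricative [v]. /zabeiraburdube/ → zaveiravurduve.
Rule 2 (post-nasal voicing): no segment meets the environment; /zaveiravurduve/ is unchanged.
Rule 3 (pre-rhotic lowering): /i/ is a high vowel immediately before /r/, so it lowers to [e]. /u/ is a high vowel immediately before /r/, so it lowers to [o]. /zaveiravurduve/ → zaveeravorduve.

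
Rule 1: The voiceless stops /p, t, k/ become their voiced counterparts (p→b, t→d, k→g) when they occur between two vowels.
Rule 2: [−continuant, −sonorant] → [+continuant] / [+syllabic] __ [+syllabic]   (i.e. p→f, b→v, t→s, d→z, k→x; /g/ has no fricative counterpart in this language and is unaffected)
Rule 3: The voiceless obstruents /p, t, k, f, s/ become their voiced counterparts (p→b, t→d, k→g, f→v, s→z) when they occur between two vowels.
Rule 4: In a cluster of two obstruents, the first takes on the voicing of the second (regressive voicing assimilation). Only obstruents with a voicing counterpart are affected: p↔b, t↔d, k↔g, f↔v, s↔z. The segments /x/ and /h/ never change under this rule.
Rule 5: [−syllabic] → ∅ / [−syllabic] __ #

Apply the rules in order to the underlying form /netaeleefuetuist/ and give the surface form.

nezaeleevuezuis

Rule 1 (intervocalic voicing): /t/ is a voiceless stop between vowels /e/ and /a/, so it voices to [d]. /t/ is a voiceless stop between vowels /e/ and /u/, so it voices to [d]. /netaeleefuetuist/ → nedaeleefueduist.
Rule 2 (intervocalic spirantization): /d/ is a stop between vowels /e/ and /a/, so it spirantizes to the fricative [z]. /d/ is a stop between vowels /e/ and /u/, so it spirantizes to the fricative [z]. /nedaeleefueduist/ → nezaeleefuezuist.
Rule 3 (intervocalic voicing): /f/ is a voiceless obstruent between vowels /e/ and /u/, so it voices to [v]. /nezaeleefuezuist/ → nezaeleevuezuist.
Rule 4 (regressive voicing assimilation): no segment meets the environment; /nezaeleevuezuist/ is unchanged.
Rule 5 (final cluster simplification): /t/ is the second consonant of a word-final cluster /st/, so it deletes. /nezaeleevuezuist/ → nezaeleevuezuis.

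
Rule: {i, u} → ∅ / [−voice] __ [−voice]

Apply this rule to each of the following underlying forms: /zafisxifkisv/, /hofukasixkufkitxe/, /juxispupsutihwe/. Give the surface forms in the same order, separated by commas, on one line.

zafsxfksv, hofkasxkfktxe, juxsppsthwe

/zafisxifkisv/: /i/ is a high vowel flanked by voiceless consonants /f/ and /s/, so it deletes. /i/ is a high vowel flanked by voiceless consonants /x/ and /f/, so it deletes. /i/ is a high vowel flanked by voiceless consonants /k/ and /s/, so it deletes. → [zafsxfksv].
/hofukasixkufkitxe/: /u/ is a high vowel flanked by voiceless consonants /f/ and /k/, so it deletes. /i/ is a high vowel flanked by voiceless consonants /s/ and /x/, so it deletes. /u/ is a high vowel flanked by voiceless consonants /k/ and /f/, so it deletes. /i/ is a high vowel flanked by voiceless consonants /k/ and /t/, so it deletes. → [hofkasxkfktxe].
/juxispupsutihwe/: /i/ is a high vowel flanked by voiceless consonants /x/ and /s/, so it deletes. /u/ is a high vowel flanked by voiceless consonants /p/ and /p/, so it deletes. /u/ is a high vowel flanked by voiceless consonants /s/ and /t/, so it deletes. /i/ is a high vowel flanked by voiceless consonants /t/ and /h/, so it deletes. → [juxsppsthwe].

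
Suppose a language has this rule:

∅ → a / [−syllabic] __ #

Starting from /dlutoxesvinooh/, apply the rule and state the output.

the form ends in the consonant /h/, so [a] is inserted word-finally.
Surface form: [dlutoxesvinooha].

dlutoxesvinooha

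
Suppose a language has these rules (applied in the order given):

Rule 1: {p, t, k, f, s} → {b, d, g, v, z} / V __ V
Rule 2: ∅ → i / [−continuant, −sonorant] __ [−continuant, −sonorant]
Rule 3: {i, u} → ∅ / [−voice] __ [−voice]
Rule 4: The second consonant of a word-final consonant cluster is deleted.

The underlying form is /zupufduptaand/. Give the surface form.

Rule 1 (intervocalic voicing): /p/ is a voiceless obstruent between vowels /u/ and /u/, so it voices to [b]. /zupufduptaand/ → zubufduptaand.
Rule 2 (stop-cluster i-epenthesis): /p/ and /t/ form a stop–stop cluster, so [i] is inserted between them. /zubufduptaand/ → zubufdupitaand.
Rule 3 (high vowel syncope): /i/ is a high vowel flanked by voiceless consonants /p/ and /t/, so it deletes. /zubufdupitaand/ → zubufduptaand.
Rule 4 (final cluster simplification): /d/ is the second consonant of a word-final cluster /nd/, so it deletes. /zubufduptaand/ → zubufduptaan.

zubufduptaan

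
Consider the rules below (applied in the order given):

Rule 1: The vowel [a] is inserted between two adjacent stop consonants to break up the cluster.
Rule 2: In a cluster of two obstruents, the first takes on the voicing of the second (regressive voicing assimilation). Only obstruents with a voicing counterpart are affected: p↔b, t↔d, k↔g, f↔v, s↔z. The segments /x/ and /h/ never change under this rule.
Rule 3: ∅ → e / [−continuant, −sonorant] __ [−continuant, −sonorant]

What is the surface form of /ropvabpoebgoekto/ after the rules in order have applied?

robvabapoebagoekato

Rule 1 (stop-cluster a-epenthesis): /b/ and /p/ form a stop–stop cluster, so [a] is inserted between them. /b/ and /g/ form a stop–stop cluster, so [a] is inserted between them. /k/ and /t/ form a stop–stop cluster, so [a] is inserted between them. /ropvabpoebgoekto/ → ropvabapoebagoekato.
Rule 2 (regressive voicing assimilation): /p/ precedes the voiced obstruent /v/, so it voices to [b] by assimilation. /ropvabapoebagoekato/ → robvabapoebagoekato.
Rule 3 (stop-cluster e-epenthesis): no segment meets the environment; /robvabapoebagoekato/ is unchanged.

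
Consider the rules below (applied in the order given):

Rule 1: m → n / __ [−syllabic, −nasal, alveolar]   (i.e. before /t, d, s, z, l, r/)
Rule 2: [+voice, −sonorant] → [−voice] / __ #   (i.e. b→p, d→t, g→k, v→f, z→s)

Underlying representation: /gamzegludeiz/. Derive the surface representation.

Rule 1 (nasal place assimilation): /m/ precedes the alveolar consonant /z/, so it assimilates in place to [n]. /gamzegludeiz/ → ganzegludeiz.
Rule 2 (final devoicing): /z/ is a voiced obstruent in word-final position, so it devoices to [s]. /ganzegludeiz/ → ganzegludeis.

ganzegludeis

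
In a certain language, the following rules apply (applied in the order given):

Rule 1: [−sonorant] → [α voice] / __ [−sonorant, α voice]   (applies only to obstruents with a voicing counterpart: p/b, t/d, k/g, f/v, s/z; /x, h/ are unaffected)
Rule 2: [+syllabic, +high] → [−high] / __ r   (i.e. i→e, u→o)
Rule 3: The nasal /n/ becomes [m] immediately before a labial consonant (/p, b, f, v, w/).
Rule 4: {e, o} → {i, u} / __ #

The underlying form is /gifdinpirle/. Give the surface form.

Rule 1 (regressive voicing assimilation): /f/ precedes the voiced obstruent /d/, so it voices to [v] by assimilation. /gifdinpirle/ → givdinpirle.
Rule 2 (pre-rhotic lowering): /i/ is a high vowel immediately before /r/, so it lowers to [e]. /givdinpirle/ → givdinperle.
Rule 3 (nasal place assimilation): /n/ precedes the labial consonant /p/, so it assimilates in place to [m]. /givdinperle/ → givdimperle.
Rule 4 (final vowel raising): /e/ is a mid vowel in word-final position, so it raises to [i]. /givdimperle/ → givdimperli.

givdimperli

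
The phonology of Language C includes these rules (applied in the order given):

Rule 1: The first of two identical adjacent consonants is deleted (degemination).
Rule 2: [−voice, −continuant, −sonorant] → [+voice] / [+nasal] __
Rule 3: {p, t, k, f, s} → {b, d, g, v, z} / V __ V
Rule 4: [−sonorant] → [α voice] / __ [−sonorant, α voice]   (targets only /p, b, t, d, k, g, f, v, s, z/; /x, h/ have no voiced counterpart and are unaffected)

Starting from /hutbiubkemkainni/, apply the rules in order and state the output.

Rule 1 (degemination): /nn/ is a geminate; the first /n/ deletes. /hutbiubkemkainni/ → hutbiubkemkaini.
Rule 2 (post-nasal voicing): /k/ is a voiceless stop immediately after the nasal /m/, so it voices to [g]. /hutbiubkemkaini/ → hutbiubkemgaini.
Rule 3 (intervocalic voicing): no segment meets the environment; /hutbiubkemgaini/ is unchanged.
Rule 4 (regressive voicing assimilation): /t/ precedes the voiced obstruent /b/, so it voices to [d] by assimilation. /b/ precedes the voiceless obstruent /k/, so it devoices to [p] by assimilation. /hutbiubkemgaini/ → hudbiupkemgaini.

hudbiupkemgaini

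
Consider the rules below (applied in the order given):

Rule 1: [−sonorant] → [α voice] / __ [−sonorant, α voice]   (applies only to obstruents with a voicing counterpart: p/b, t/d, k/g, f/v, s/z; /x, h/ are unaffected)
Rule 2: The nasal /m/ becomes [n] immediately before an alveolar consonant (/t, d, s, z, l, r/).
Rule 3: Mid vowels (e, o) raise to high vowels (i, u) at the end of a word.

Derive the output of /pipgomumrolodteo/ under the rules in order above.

Rule 1 (regressive voicing assimilation): /p/ precedes the voiced obstruent /g/, so it voices to [b] by assimilation. /d/ precedes the voiceless obstruent /t/, so it devoices to [t] by assimilation. /pipgomumrolodteo/ → pibgomumrolotteo.
Rule 2 (nasal place assimilation): /m/ precedes the alveolar consonant /r/, so it assimilates in place to [n]. /pibgomumrolotteo/ → pibgomunrolotteo.
Rule 3 (final vowel raising): /o/ is a mid vowel in word-final position, so it raises to [u]. /pibgomunrolotteo/ → pibgomunrolotteu.

pibgomunrolotteu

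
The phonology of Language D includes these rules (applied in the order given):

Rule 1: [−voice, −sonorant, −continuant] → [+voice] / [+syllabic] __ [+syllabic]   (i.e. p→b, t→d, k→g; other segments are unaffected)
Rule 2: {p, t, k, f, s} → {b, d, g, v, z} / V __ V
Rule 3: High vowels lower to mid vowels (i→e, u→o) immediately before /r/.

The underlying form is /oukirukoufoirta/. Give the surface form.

Rule 1 (intervocalic voicing): /k/ is a voiceless stop between vowels /u/ and /i/, so it voices to [g]. /k/ is a voiceless stop between vowels /u/ and /o/, so it voices to [g]. /oukirukoufoirta/ → ougirugoufoirta.
Rule 2 (intervocalic voicing): /f/ is a voiceless obstruent between vowels /u/ and /o/, so it voices to [v]. /ougirugoufoirta/ → ougirugouvoirta.
Rule 3 (pre-rhotic lowering): /i/ is a high vowel immediately before /r/, so it lowers to [e]. /i/ is a high vowel immediately before /r/, so it lowers to [e]. /ougirugouvoirta/ → ougerugouvoerta.

ougerugouvoerta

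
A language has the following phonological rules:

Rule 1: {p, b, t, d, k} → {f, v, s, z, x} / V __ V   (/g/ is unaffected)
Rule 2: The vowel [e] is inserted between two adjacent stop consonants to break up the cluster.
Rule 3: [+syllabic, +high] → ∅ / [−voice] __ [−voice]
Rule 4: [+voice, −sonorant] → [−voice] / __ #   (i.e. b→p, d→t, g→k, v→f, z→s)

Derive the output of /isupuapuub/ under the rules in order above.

Rule 1 (intervocalic spirantization): /p/ is a stop between vowels /u/ and /u/, so it spirantizes to the fricative [f]. /p/ is a stop between vowels /a/ and /u/, so it spirantizes to the fricative [f]. /isupuapuub/ → isufuafuub.
Rule 2 (stop-cluster e-epenthesis): no segment meets the environment; /isufuafuub/ is unchanged.
Rule 3 (high vowel syncope): /u/ is a high vowel flanked by voiceless consonants /s/ and /f/, so it deletes. /isufuafuub/ → isfuafuub.
Rule 4 (final devoicing): /b/ is a voiced obstruent in word-final position, so it devoices to [p]. /isfuafuub/ → isfuafuup.

isfuafuup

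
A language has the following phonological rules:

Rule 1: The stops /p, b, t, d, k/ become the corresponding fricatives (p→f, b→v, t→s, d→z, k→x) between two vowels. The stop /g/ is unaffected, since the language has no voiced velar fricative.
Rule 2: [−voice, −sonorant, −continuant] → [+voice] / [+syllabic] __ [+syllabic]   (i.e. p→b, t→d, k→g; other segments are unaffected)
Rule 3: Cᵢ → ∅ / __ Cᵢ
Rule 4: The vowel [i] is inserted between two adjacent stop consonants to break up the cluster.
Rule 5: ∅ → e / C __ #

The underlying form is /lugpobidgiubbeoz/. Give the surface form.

lugipovidigiubeoze

Rule 1 (intervocalic spirantization): /b/ is a stop between vowels /o/ and /i/, so it spirantizes to the fricative [v]. /lugpobidgiubbeoz/ → lugpovidgiubbeoz.
Rule 2 (intervocalic voicing): no segment meets the environment; /lugpovidgiubbeoz/ is unchanged.
Rule 3 (degemination): /bb/ is a geminate; the first /b/ deletes. /lugpovidgiubbeoz/ → lugpovidgiubeoz.
Rule 4 (stop-cluster i-epenthesis): /g/ and /p/ form a stop–stop cluster, so [i] is inserted between them. /d/ and /g/ form a stop–stop cluster, so [i] is inserted between them. /lugpovidgiubeoz/ → lugipovidigiubeoz.
Rule 5 (final e-epenthesis): the form ends in the consonant /z/, so [e] is inserted word-finally. /lugipovidigiubeoz/ → lugipovidigiubeoze.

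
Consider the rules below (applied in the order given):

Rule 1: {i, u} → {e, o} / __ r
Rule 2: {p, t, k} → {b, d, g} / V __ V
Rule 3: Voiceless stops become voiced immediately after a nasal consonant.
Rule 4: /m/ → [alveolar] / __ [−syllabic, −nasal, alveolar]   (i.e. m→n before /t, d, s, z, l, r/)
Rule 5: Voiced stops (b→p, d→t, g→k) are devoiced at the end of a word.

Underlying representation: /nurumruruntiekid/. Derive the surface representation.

norunrorundiegit

Rule 1 (pre-rhotic lowering): /u/ is a high vowel immediately before /r/, so it lowers to [o]. /u/ is a high vowel immediately before /r/, so it lowers to [o]. /nurumruruntiekid/ → norumroruntiekid.
Rule 2 (intervocalic voicing): /k/ is a voiceless stop between vowels /e/ and /i/, so it voices to [g]. /norumroruntiekid/ → norumroruntiegid.
Rule 3 (post-nasal voicing): /t/ is a voiceless stop immediately after the nasal /n/, so it voices to [d]. /norumroruntiegid/ → norumrorundiegid.
Rule 4 (nasal place assimilation): /m/ precedes the alveolar consonant /r/, so it assimilates in place to [n]. /norumrorundiegid/ → norunrorundiegid.
Rule 5 (final devoicing): /d/ is a voiced stop in word-final position, so it devoices to [t]. /norunrorundiegid/ → norunrorundiegit.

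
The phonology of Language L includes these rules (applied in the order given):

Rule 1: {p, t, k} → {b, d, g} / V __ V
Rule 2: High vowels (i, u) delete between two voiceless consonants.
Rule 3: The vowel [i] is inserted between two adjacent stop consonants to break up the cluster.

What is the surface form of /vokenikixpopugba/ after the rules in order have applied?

vogenigixpobugiba

Rule 1 (intervocalic voicing): /k/ is a voiceless stop between vowels /o/ and /e/, so it voices to [g]. /k/ is a voiceless stop between vowels /i/ and /i/, so it voices to [g]. /p/ is a voiceless stop between vowels /o/ and /u/, so it voices to [b]. /vokenikixpopugba/ → vogenigixpobugba.
Rule 2 (high vowel syncope): no segment meets the environment; /vogenigixpobugba/ is unchanged.
Rule 3 (stop-cluster i-epenthesis): /g/ and /b/ form a stop–stop cluster, so [i] is inserted between them. /vogenigixpobugba/ → vogenigixpobugiba.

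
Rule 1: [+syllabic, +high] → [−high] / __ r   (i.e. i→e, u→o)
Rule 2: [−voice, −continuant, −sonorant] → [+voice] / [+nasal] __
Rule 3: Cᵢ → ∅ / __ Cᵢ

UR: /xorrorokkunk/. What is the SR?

Rule 1 (pre-rhotic lowering): no segment meets the environment; /xorrorokkunk/ is unchanged.
Rule 2 (post-nasal voicing): /k/ is a voiceless stop immediately after the nasal /n/, so it voices to [g]. /xorrorokkunk/ → xorrorokkung.
Rule 3 (degemination): /rr/ is a geminate; the first /r/ deletes. /kk/ is a geminate; the first /k/ deletes. /xorrorokkung/ → xororokung.

xororokung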